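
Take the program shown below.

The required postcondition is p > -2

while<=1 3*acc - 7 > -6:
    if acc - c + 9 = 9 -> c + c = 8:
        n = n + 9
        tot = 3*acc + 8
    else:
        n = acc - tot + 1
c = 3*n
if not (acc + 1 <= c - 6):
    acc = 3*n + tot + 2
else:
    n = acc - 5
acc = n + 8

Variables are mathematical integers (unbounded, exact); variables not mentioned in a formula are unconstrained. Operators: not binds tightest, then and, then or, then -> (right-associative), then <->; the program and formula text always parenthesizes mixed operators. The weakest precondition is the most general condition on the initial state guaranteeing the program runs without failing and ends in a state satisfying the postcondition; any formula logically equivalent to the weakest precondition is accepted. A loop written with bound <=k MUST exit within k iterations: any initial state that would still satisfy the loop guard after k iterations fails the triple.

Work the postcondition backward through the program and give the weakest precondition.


Working backward. After the program, p > -2 must hold.
Before acc := n + 8: p > -2
Then branch requires p > -2; else branch requires p > -2.
Before the if: ((not (acc <= c - 7)) -> p > -2) and (acc <= c - 7 -> p > -2)
Before c := 3*n: ((not (acc <= 3*n - 7)) -> p > -2) and (acc <= 3*n - 7 -> p > -2)
Before the loop (bound <=1), unroll the exhaustion recursion (WP_0 = exit-now case; WP_j = one more guarded iteration, up to j = 1):
  WP_0: (not (3*acc > 1)) and ((not (acc <= 3*n - 7)) -> p > -2) and (acc <= 3*n - 7 -> p > -2)
  WP_1: (3*acc > 1 -> (((acc = c -> 2*c = 8) -> ((not (3*acc > 1)) and ((not (acc <= 3*n + 20)) -> p > -2) and (acc <= 3*n + 20 -> p > -2))) and ((not (acc = c -> 2*c = 8)) -> ((not (3*acc > 1)) and ((not (3*tot <= 2*acc - 4)) -> p > -2) and (3*tot <= 2*acc - 4 -> p > -2))))) and ((not (3*acc > 1)) -> (((not (acc <= 3*n - 7)) -> p > -2) and (acc <= 3*n - 7 -> p > -2)))
So before the loop: (3*acc > 1 -> (((acc = c -> 2*c = 8) -> ((not (3*acc > 1)) and ((not (acc <= 3*n + 20)) -> p > -2) and (acc <= 3*n + 20 -> p > -2))) and ((not (acc = c -> 2*c = 8)) -> ((not (3*acc > 1)) and ((not (3*tot <= 2*acc - 4)) -> p > -2) and (3*tot <= 2*acc - 4 -> p > -2))))) and ((not (3*acc > 1)) -> (((not (acc <= 3*n - 7)) -> p > -2) and (acc <= 3*n - 7 -> p > -2)))
Answer: WP = (3*acc > 1 -> (((acc = c -> 2*c = 8) -> ((not (3*acc > 1)) and ((not (acc <= 3*n + 20)) -> p > -2) and (acc <= 3*n + 20 -> p > -2))) and ((not (acc = c -> 2*c = 8)) -> ((not (3*acc > 1)) and ((not (3*tot <= 2*acc - 4)) -> p > -2) and (3*tot <= 2*acc - 4 -> p > -2))))) and ((not (3*acc > 1)) -> (((not (acc <= 3*n - 7)) -> p > -2) and (acc <= 3*n - 7 -> p > -2)))


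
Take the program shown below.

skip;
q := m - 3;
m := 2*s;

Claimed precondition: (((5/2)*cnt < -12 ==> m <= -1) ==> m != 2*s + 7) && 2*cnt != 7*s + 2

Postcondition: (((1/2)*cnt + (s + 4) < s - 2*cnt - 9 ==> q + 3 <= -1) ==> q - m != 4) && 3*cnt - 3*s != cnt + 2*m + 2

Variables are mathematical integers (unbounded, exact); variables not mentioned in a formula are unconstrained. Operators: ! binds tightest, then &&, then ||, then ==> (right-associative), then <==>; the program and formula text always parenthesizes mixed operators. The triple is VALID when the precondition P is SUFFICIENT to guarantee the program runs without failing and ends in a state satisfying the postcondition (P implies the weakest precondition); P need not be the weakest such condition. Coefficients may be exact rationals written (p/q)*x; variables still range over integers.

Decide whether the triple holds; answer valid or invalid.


Working backward. After the program, the postcondition (((1/2)*cnt + (s + 4) < s - 2*cnt - 9 ==> q + 3 <= -1) ==> q - m != 4) && 3*cnt - 3*s != cnt + 2*m + 2 must hold; in canonical form it is (((5/2)*cnt < -13 ==> q <= -4) ==> q != m + 4) && 2*cnt != 2*m + 3*s + 2.
Before m := 2*s: (((5/2)*cnt < -13 ==> q <= -4) ==> q != 2*s + 4) && 2*cnt != 7*s + 2
Before q := m - 3: (((5/2)*cnt < -13 ==> m <= -1) ==> m != 2*s + 7) && 2*cnt != 7*s + 2
Before skip: (((5/2)*cnt < -13 ==> m <= -1) ==> m != 2*s + 7) && 2*cnt != 7*s + 2
The weakest precondition is (((5/2)*cnt < -13 ==> m <= -1) ==> m != 2*s + 7) && 2*cnt != 7*s + 2.
Check whether (((5/2)*cnt < -12 ==> m <= -1) ==> m != 2*s + 7) && 2*cnt != 7*s + 2 implies it.
Countermodel: at the initial state cnt = -5, m = 7, s = 0, the precondition holds but the weakest precondition fails.
Answer: invalid


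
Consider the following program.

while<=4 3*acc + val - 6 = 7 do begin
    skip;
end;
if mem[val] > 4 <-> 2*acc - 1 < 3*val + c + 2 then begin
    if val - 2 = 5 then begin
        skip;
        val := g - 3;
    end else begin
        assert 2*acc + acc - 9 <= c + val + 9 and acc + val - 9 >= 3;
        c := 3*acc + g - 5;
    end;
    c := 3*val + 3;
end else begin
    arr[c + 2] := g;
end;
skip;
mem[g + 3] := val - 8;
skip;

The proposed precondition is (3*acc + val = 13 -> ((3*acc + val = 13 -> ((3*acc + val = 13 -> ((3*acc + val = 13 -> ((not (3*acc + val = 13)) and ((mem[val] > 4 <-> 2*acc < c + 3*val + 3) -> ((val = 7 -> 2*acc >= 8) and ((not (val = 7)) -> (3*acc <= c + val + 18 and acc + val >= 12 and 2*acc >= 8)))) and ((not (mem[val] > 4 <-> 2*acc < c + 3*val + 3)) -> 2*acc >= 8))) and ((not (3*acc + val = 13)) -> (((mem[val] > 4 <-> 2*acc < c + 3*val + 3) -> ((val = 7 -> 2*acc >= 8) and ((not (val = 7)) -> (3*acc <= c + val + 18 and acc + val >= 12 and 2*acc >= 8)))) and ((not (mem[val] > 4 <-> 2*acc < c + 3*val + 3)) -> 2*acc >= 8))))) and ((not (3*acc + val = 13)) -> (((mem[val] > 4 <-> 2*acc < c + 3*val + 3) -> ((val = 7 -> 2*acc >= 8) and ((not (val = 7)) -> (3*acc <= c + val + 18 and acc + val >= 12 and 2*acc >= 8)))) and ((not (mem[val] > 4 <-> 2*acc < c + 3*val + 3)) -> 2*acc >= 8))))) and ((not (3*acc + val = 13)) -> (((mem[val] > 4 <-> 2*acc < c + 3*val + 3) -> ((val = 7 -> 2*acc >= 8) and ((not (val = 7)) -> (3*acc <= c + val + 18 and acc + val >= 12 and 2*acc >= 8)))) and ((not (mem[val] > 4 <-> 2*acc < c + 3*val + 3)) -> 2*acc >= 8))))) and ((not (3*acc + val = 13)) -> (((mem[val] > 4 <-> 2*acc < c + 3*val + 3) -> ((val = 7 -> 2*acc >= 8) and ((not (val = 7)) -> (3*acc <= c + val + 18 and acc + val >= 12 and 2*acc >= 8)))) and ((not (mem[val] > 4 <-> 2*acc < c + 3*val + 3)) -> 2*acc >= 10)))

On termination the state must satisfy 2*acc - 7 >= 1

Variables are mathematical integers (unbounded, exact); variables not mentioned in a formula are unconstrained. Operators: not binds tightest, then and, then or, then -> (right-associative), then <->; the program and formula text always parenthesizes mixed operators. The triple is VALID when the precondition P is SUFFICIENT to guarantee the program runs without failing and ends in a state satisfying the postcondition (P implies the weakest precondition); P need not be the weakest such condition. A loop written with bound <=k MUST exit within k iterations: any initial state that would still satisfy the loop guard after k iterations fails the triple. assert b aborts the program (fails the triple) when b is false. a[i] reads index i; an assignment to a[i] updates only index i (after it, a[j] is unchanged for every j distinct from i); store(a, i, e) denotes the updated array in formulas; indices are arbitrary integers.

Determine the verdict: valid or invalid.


Working backward. After the program, the postcondition 2*acc - 7 >= 1 must hold; in canonical form it is 2*acc >= 8.
Before skip: 2*acc >= 8
Before mem[g + 3] := val - 8: 2*acc >= 8
Before skip: 2*acc >= 8
Then branch requires (val = 7 -> 2*acc >= 8) and ((not (val = 7)) -> (3*acc <= c + val + 18 and acc + val >= 12 and 2*acc >= 8)); else branch requires 2*acc >= 8.
Before the if: ((mem[val] > 4 <-> 2*acc < c + 3*val + 3) -> ((val = 7 -> 2*acc >= 8) and ((not (val = 7)) -> (3*acc <= c + val + 18 and acc + val >= 12 and 2*acc >= 8)))) and ((not (mem[val] > 4 <-> 2*acc < c + 3*val + 3)) -> 2*acc >= 8)
Before the loop (bound <=4), unroll the exhaustion recursion (WP_0 = exit-now case; WP_j = one more guarded iteration, up to j = 4):
  WP_0: (not (3*acc + val = 13)) and ((mem[val] > 4 <-> 2*acc < c + 3*val + 3) -> ((val = 7 -> 2*acc >= 8) and ((not (val = 7)) -> (3*acc <= c + val + 18 and acc + val >= 12 and 2*acc >= 8)))) and ((not (mem[val] > 4 <-> 2*acc < c + 3*val + 3)) -> 2*acc >= 8)
  WP_1: (3*acc + val = 13 -> ((not (3*acc + val = 13)) and ((mem[val] > 4 <-> 2*acc < c + 3*val + 3) -> ((val = 7 -> 2*acc >= 8) and ((not (val = 7)) -> (3*acc <= c + val + 18 and acc + val >= 12 and 2*acc >= 8)))) and ((not (mem[val] > 4 <-> 2*acc < c + 3*val + 3)) -> 2*acc >= 8))) and ((not (3*acc + val = 13)) -> (((mem[val] > 4 <-> 2*acc < c + 3*val + 3) -> ((val = 7 -> 2*acc >= 8) and ((not (val = 7)) -> (3*acc <= c + val + 18 and acc + val >= 12 and 2*acc >= 8)))) and ((not (mem[val] > 4 <-> 2*acc < c + 3*val + 3)) -> 2*acc >= 8)))
  WP_2: (3*acc + val = 13 -> ((3*acc + val = 13 -> ((not (3*acc + val = 13)) and ((mem[val] > 4 <-> 2*acc < c + 3*val + 3) -> ((val = 7 -> 2*acc >= 8) and ((not (val = 7)) -> (3*acc <= c + val + 18 and acc + val >= 12 and 2*acc >= 8)))) and ((not (mem[val] > 4 <-> 2*acc < c + 3*val + 3)) -> 2*acc >= 8))) and ((not (3*acc + val = 13)) -> (((mem[val] > 4 <-> 2*acc < c + 3*val + 3) -> ((val = 7 -> 2*acc >= 8) and ((not (val = 7)) -> (3*acc <= c + val + 18 and acc + val >= 12 and 2*acc >= 8)))) and ((not (mem[val] > 4 <-> 2*acc < c + 3*val + 3)) -> 2*acc >= 8))))) and ((not (3*acc + val = 13)) -> (((mem[val] > 4 <-> 2*acc < c + 3*val + 3) -> ((val = 7 -> 2*acc >= 8) and ((not (val = 7)) -> (3*acc <= c + val + 18 and acc + val >= 12 and 2*acc >= 8)))) and ((not (mem[val] > 4 <-> 2*acc < c + 3*val + 3)) -> 2*acc >= 8)))
  WP_3: (3*acc + val = 13 -> ((3*acc + val = 13 -> ((3*acc + val = 13 -> ((not (3*acc + val = 13)) and ((mem[val] > 4 <-> 2*acc < c + 3*val + 3) -> ((val = 7 -> 2*acc >= 8) and ((not (val = 7)) -> (3*acc <= c + val + 18 and acc + val >= 12 and 2*acc >= 8)))) and ((not (mem[val] > 4 <-> 2*acc < c + 3*val + 3)) -> 2*acc >= 8))) and ((not (3*acc + val = 13)) -> (((mem[val] > 4 <-> 2*acc < c + 3*val + 3) -> ((val = 7 -> 2*acc >= 8) and ((not (val = 7)) -> (3*acc <= c + val + 18 and acc + val >= 12 and 2*acc >= 8)))) and ((not (mem[val] > 4 <-> 2*acc < c + 3*val + 3)) -> 2*acc >= 8))))) and ((not (3*acc + val = 13)) -> (((mem[val] > 4 <-> 2*acc < c + 3*val + 3) -> ((val = 7 -> 2*acc >= 8) and ((not (val = 7)) -> (3*acc <= c + val + 18 and acc + val >= 12 and 2*acc >= 8)))) and ((not (mem[val] > 4 <-> 2*acc < c + 3*val + 3)) -> 2*acc >= 8))))) and ((not (3*acc + val = 13)) -> (((mem[val] > 4 <-> 2*acc < c + 3*val + 3) -> ((val = 7 -> 2*acc >= 8) and ((not (val = 7)) -> (3*acc <= c + val + 18 and acc + val >= 12 and 2*acc >= 8)))) and ((not (mem[val] > 4 <-> 2*acc < c + 3*val + 3)) -> 2*acc >= 8)))
  WP_4: (3*acc + val = 13 -> ((3*acc + val = 13 -> ((3*acc + val = 13 -> ((3*acc + val = 13 -> ((not (3*acc + val = 13)) and ((mem[val] > 4 <-> 2*acc < c + 3*val + 3) -> ((val = 7 -> 2*acc >= 8) and ((not (val = 7)) -> (3*acc <= c + val + 18 and acc + val >= 12 and 2*acc >= 8)))) and ((not (mem[val] > 4 <-> 2*acc < c + 3*val + 3)) -> 2*acc >= 8))) and ((not (3*acc + val = 13)) -> (((mem[val] > 4 <-> 2*acc < c + 3*val + 3) -> ((val = 7 -> 2*acc >= 8) and ((not (val = 7)) -> (3*acc <= c + val + 18 and acc + val >= 12 and 2*acc >= 8)))) and ((not (mem[val] > 4 <-> 2*acc < c + 3*val + 3)) -> 2*acc >= 8))))) and ((not (3*acc + val = 13)) -> (((mem[val] > 4 <-> 2*acc < c + 3*val + 3) -> ((val = 7 -> 2*acc >= 8) and ((not (val = 7)) -> (3*acc <= c + val + 18 and acc + val >= 12 and 2*acc >= 8)))) and ((not (mem[val] > 4 <-> 2*acc < c + 3*val + 3)) -> 2*acc >= 8))))) and ((not (3*acc + val = 13)) -> (((mem[val] > 4 <-> 2*acc < c + 3*val + 3) -> ((val = 7 -> 2*acc >= 8) and ((not (val = 7)) -> (3*acc <= c + val + 18 and acc + val >= 12 and 2*acc >= 8)))) and ((not (mem[val] > 4 <-> 2*acc < c + 3*val + 3)) -> 2*acc >= 8))))) and ((not (3*acc + val = 13)) -> (((mem[val] > 4 <-> 2*acc < c + 3*val + 3) -> ((val = 7 -> 2*acc >= 8) and ((not (val = 7)) -> (3*acc <= c + val + 18 and acc + val >= 12 and 2*acc >= 8)))) and ((not (mem[val] > 4 <-> 2*acc < c + 3*val + 3)) -> 2*acc >= 8)))
So before the loop: (3*acc + val = 13 -> ((3*acc + val = 13 -> ((3*acc + val = 13 -> ((3*acc + val = 13 -> ((not (3*acc + val = 13)) and ((mem[val] > 4 <-> 2*acc < c + 3*val + 3) -> ((val = 7 -> 2*acc >= 8) and ((not (val = 7)) -> (3*acc <= c + val + 18 and acc + val >= 12 and 2*acc >= 8)))) and ((not (mem[val] > 4 <-> 2*acc < c + 3*val + 3)) -> 2*acc >= 8))) and ((not (3*acc + val = 13)) -> (((mem[val] > 4 <-> 2*acc < c + 3*val + 3) -> ((val = 7 -> 2*acc >= 8) and ((not (val = 7)) -> (3*acc <= c + val + 18 and acc + val >= 12 and 2*acc >= 8)))) and ((not (mem[val] > 4 <-> 2*acc < c + 3*val + 3)) -> 2*acc >= 8))))) and ((not (3*acc + val = 13)) -> (((mem[val] > 4 <-> 2*acc < c + 3*val + 3) -> ((val = 7 -> 2*acc >= 8) and ((not (val = 7)) -> (3*acc <= c + val + 18 and acc + val >= 12 and 2*acc >= 8)))) and ((not (mem[val] > 4 <-> 2*acc < c + 3*val + 3)) -> 2*acc >= 8))))) and ((not (3*acc + val = 13)) -> (((mem[val] > 4 <-> 2*acc < c + 3*val + 3) -> ((val = 7 -> 2*acc >= 8) and ((not (val = 7)) -> (3*acc <= c + val + 18 and acc + val >= 12 and 2*acc >= 8)))) and ((not (mem[val] > 4 <-> 2*acc < c + 3*val + 3)) -> 2*acc >= 8))))) and ((not (3*acc + val = 13)) -> (((mem[val] > 4 <-> 2*acc < c + 3*val + 3) -> ((val = 7 -> 2*acc >= 8) and ((not (val = 7)) -> (3*acc <= c + val + 18 and acc + val >= 12 and 2*acc >= 8)))) and ((not (mem[val] > 4 <-> 2*acc < c + 3*val + 3)) -> 2*acc >= 8)))
The weakest precondition is (3*acc + val = 13 -> ((3*acc + val = 13 -> ((3*acc + val = 13 -> ((3*acc + val = 13 -> ((not (3*acc + val = 13)) and ((mem[val] > 4 <-> 2*acc < c + 3*val + 3) -> ((val = 7 -> 2*acc >= 8) and ((not (val = 7)) -> (3*acc <= c + val + 18 and acc + val >= 12 and 2*acc >= 8)))) and ((not (mem[val] > 4 <-> 2*acc < c + 3*val + 3)) -> 2*acc >= 8))) and ((not (3*acc + val = 13)) -> (((mem[val] > 4 <-> 2*acc < c + 3*val + 3) -> ((val = 7 -> 2*acc >= 8) and ((not (val = 7)) -> (3*acc <= c + val + 18 and acc + val >= 12 and 2*acc >= 8)))) and ((not (mem[val] > 4 <-> 2*acc < c + 3*val + 3)) -> 2*acc >= 8))))) and ((not (3*acc + val = 13)) -> (((mem[val] > 4 <-> 2*acc < c + 3*val + 3) -> ((val = 7 -> 2*acc >= 8) and ((not (val = 7)) -> (3*acc <= c + val + 18 and acc + val >= 12 and 2*acc >= 8)))) and ((not (mem[val] > 4 <-> 2*acc < c + 3*val + 3)) -> 2*acc >= 8))))) and ((not (3*acc + val = 13)) -> (((mem[val] > 4 <-> 2*acc < c + 3*val + 3) -> ((val = 7 -> 2*acc >= 8) and ((not (val = 7)) -> (3*acc <= c + val + 18 and acc + val >= 12 and 2*acc >= 8)))) and ((not (mem[val] > 4 <-> 2*acc < c + 3*val + 3)) -> 2*acc >= 8))))) and ((not (3*acc + val = 13)) -> (((mem[val] > 4 <-> 2*acc < c + 3*val + 3) -> ((val = 7 -> 2*acc >= 8) and ((not (val = 7)) -> (3*acc <= c + val + 18 and acc + val >= 12 and 2*acc >= 8)))) and ((not (mem[val] > 4 <-> 2*acc < c + 3*val + 3)) -> 2*acc >= 8))).
Check whether (3*acc + val = 13 -> ((3*acc + val = 13 -> ((3*acc + val = 13 -> ((3*acc + val = 13 -> ((not (3*acc + val = 13)) and ((mem[val] > 4 <-> 2*acc < c + 3*val + 3) -> ((val = 7 -> 2*acc >= 8) and ((not (val = 7)) -> (3*acc <= c + val + 18 and acc + val >= 12 and 2*acc >= 8)))) and ((not (mem[val] > 4 <-> 2*acc < c + 3*val + 3)) -> 2*acc >= 8))) and ((not (3*acc + val = 13)) -> (((mem[val] > 4 <-> 2*acc < c + 3*val + 3) -> ((val = 7 -> 2*acc >= 8) and ((not (val = 7)) -> (3*acc <= c + val + 18 and acc + val >= 12 and 2*acc >= 8)))) and ((not (mem[val] > 4 <-> 2*acc < c + 3*val + 3)) -> 2*acc >= 8))))) and ((not (3*acc + val = 13)) -> (((mem[val] > 4 <-> 2*acc < c + 3*val + 3) -> ((val = 7 -> 2*acc >= 8) and ((not (val = 7)) -> (3*acc <= c + val + 18 and acc + val >= 12 and 2*acc >= 8)))) and ((not (mem[val] > 4 <-> 2*acc < c + 3*val + 3)) -> 2*acc >= 8))))) and ((not (3*acc + val = 13)) -> (((mem[val] > 4 <-> 2*acc < c + 3*val + 3) -> ((val = 7 -> 2*acc >= 8) and ((not (val = 7)) -> (3*acc <= c + val + 18 and acc + val >= 12 and 2*acc >= 8)))) and ((not (mem[val] > 4 <-> 2*acc < c + 3*val + 3)) -> 2*acc >= 8))))) and ((not (3*acc + val = 13)) -> (((mem[val] > 4 <-> 2*acc < c + 3*val + 3) -> ((val = 7 -> 2*acc >= 8) and ((not (val = 7)) -> (3*acc <= c + val + 18 and acc + val >= 12 and 2*acc >= 8)))) and ((not (mem[val] > 4 <-> 2*acc < c + 3*val + 3)) -> 2*acc >= 10))) implies it.
Every state satisfying the precondition satisfies the weakest precondition: the implication holds.
Answer: valid


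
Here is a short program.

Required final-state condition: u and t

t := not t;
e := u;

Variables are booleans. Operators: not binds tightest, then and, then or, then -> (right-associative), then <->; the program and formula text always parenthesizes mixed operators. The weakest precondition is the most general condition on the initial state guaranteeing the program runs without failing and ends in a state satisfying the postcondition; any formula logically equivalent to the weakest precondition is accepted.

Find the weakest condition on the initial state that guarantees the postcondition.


Working backward. After the program, u and t must hold.
Before e := u: u and t
Before t := not t: u and (not t)
Answer: WP = u and (not t)


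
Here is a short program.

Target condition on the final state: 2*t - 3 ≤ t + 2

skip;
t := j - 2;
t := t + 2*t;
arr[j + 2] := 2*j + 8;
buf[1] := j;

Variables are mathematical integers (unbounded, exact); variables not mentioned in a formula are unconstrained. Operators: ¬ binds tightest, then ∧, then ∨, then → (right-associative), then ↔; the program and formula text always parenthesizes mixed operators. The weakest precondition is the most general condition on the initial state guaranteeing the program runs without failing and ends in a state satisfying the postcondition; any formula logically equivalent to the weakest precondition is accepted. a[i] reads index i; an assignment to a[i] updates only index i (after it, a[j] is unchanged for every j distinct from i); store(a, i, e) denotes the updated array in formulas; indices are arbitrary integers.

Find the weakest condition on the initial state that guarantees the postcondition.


Working backward. After the program, the postcondition 2*t - 3 ≤ t + 2 must hold; in canonical form it is t ≤ 5.
Before buf[1] := j: t ≤ 5
Before arr[j + 2] := 2*j + 8: t ≤ 5
Before t := t + 2*t: 3*t ≤ 5
Before t := j - 2: 3*j ≤ 11
Before skip: 3*j ≤ 11
Answer: WP = 3*j ≤ 11


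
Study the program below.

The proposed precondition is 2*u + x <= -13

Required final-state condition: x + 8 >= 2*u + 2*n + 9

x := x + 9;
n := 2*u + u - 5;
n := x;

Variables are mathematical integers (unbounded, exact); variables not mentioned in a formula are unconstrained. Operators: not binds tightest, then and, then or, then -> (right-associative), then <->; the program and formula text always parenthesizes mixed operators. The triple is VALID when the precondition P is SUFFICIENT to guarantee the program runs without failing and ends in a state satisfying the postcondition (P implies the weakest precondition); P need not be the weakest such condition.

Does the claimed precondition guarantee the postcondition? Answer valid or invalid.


Working backward. After the program, the postcondition x + 8 >= 2*u + 2*n + 9 must hold; in canonical form it is x >= 2*n + 2*u + 1.
Before n := x: 2*u + x <= -1
Before n := 2*u + u - 5: 2*u + x <= -1
Before x := x + 9: 2*u + x <= -10
The weakest precondition is 2*u + x <= -10.
Check whether 2*u + x <= -13 implies it.
Every state satisfying the precondition satisfies the weakest precondition: the implication holds.
Answer: valid


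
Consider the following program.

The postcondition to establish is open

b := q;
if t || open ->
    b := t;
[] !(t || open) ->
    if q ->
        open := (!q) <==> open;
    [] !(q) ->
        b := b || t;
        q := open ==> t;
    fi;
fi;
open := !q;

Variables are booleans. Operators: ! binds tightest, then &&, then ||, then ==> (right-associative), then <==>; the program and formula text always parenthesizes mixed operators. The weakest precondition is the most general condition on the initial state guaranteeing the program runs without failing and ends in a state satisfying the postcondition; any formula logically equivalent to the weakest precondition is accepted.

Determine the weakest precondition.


Working backward. After the program, open must hold.
Before open := !q: !q
Then branch requires !q; else branch requires (q ==> (!q)) && ((!q) ==> (!(open ==> t))).
Before the if: ((t || open) ==> (!q)) && ((!(t || open)) ==> ((q ==> (!q)) && ((!q) ==> (!(open ==> t)))))
Before b := q: ((t || open) ==> (!q)) && ((!(t || open)) ==> ((q ==> (!q)) && ((!q) ==> (!(open ==> t)))))
Answer: WP = ((t || open) ==> (!q)) && ((!(t || open)) ==> ((q ==> (!q)) && ((!q) ==> (!(open ==> t)))))


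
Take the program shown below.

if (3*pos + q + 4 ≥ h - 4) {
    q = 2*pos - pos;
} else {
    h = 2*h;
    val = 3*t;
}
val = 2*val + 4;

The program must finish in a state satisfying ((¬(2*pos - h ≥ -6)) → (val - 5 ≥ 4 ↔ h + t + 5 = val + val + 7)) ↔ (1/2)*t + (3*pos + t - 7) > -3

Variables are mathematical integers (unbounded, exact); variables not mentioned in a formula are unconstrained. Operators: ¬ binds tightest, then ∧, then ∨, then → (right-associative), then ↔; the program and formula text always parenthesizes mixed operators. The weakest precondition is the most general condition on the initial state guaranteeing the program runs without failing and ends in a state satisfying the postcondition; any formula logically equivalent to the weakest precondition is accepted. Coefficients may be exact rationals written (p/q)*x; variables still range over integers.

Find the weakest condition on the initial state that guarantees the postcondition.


Working backward. After the program, the postcondition ((¬(2*pos - h ≥ -6)) → (val - 5 ≥ 4 ↔ h + t + 5 = val + val + 7)) ↔ (1/2)*t + (3*pos + t - 7) > -3 must hold; in canonical form it is ((¬(2*pos ≥ h - 6)) → (val ≥ 9 ↔ h + t = 2*val + 2)) ↔ 3*pos + (3/2)*t > 4.
Before val := 2*val + 4: ((¬(2*pos ≥ h - 6)) → (2*val ≥ 5 ↔ h + t = 4*val + 10)) ↔ 3*pos + (3/2)*t > 4
Then branch requires ((¬(2*pos ≥ h - 6)) → (2*val ≥ 5 ↔ h + t = 4*val + 10)) ↔ 3*pos + (3/2)*t > 4; else branch requires ((¬(2*pos ≥ 2*h - 6)) → (6*t ≥ 5 ↔ 2*h = 11*t + 10)) ↔ 3*pos + (3/2)*t > 4.
Before the if: (3*pos + q ≥ h - 8 → (((¬(2*pos ≥ h - 6)) → (2*val ≥ 5 ↔ h + t = 4*val + 10)) ↔ 3*pos + (3/2)*t > 4)) ∧ ((¬(3*pos + q ≥ h - 8)) → (((¬(2*pos ≥ 2*h - 6)) → (6*t ≥ 5 ↔ 2*h = 11*t + 10)) ↔ 3*pos + (3/2)*t > 4))
Answer: WP = (3*pos + q ≥ h - 8 → (((¬(2*pos ≥ h - 6)) → (2*val ≥ 5 ↔ h + t = 4*val + 10)) ↔ 3*pos + (3/2)*t > 4)) ∧ ((¬(3*pos + q ≥ h - 8)) → (((¬(2*pos ≥ 2*h - 6)) → (6*t ≥ 5 ↔ 2*h = 11*t + 10)) ↔ 3*pos + (3/2)*t > 4))


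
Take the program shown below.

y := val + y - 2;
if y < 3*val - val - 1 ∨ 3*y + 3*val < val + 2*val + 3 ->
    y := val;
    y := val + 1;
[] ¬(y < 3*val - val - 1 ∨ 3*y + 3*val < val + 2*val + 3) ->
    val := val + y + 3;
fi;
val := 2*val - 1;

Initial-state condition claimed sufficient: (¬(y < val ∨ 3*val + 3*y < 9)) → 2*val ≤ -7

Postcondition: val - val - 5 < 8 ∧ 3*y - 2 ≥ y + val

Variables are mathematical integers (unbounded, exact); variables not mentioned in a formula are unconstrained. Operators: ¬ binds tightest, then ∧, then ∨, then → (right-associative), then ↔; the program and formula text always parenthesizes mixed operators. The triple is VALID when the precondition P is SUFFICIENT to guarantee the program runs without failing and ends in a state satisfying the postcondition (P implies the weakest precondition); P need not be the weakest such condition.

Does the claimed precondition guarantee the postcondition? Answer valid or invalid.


Working backward. After the program, the postcondition val - val - 5 < 8 ∧ 3*y - 2 ≥ y + val must hold; in canonical form it is 2*y ≥ val + 2.
Before val := 2*val - 1: 2*y ≥ 2*val + 1
Then branch requires true; else branch requires 2*val ≤ -7.
Before the if: (¬(y < 2*val - 1 ∨ 3*y < 3)) → 2*val ≤ -7
Before y := val + y - 2: (¬(y < val + 1 ∨ 3*val + 3*y < 9)) → 2*val ≤ -7
The weakest precondition is (¬(y < val + 1 ∨ 3*val + 3*y < 9)) → 2*val ≤ -7.
Check whether (¬(y < val ∨ 3*val + 3*y < 9)) → 2*val ≤ -7 implies it.
Every state satisfying the precondition satisfies the weakest precondition: the implication holds.
Answer: valid


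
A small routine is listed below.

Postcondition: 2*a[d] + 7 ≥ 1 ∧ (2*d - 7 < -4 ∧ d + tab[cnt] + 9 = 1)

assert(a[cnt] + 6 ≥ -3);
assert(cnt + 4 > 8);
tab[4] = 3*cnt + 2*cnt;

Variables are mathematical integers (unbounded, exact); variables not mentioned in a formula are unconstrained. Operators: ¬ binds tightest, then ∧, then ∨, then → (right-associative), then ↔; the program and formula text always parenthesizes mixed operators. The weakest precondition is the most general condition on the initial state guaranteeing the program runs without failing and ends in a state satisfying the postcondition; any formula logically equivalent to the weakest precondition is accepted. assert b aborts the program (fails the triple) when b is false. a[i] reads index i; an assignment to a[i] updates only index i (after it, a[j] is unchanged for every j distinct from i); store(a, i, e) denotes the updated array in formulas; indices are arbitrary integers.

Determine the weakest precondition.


Working backward. After the program, the postcondition 2*a[d] + 7 ≥ 1 ∧ (2*d - 7 < -4 ∧ d + tab[cnt] + 9 = 1) must hold; in canonical form it is 2*a[d] ≥ -6 ∧ 2*d < 3 ∧ tab[cnt] + d = -8.
Before tab[4] := 3*cnt + 2*cnt: 2*a[d] ≥ -6 ∧ 2*d < 3 ∧ store(tab, 4, 5*cnt)[cnt] + d = -8
Before assert cnt + 4 > 8: cnt > 4 ∧ 2*a[d] ≥ -6 ∧ 2*d < 3 ∧ store(tab, 4, 5*cnt)[cnt] + d = -8
Before assert a[cnt] + 6 ≥ -3: a[cnt] ≥ -9 ∧ cnt > 4 ∧ 2*a[d] ≥ -6 ∧ 2*d < 3 ∧ store(tab, 4, 5*cnt)[cnt] + d = -8
Answer: WP = a[cnt] ≥ -9 ∧ cnt > 4 ∧ 2*a[d] ≥ -6 ∧ 2*d < 3 ∧ store(tab, 4, 5*cnt)[cnt] + d = -8


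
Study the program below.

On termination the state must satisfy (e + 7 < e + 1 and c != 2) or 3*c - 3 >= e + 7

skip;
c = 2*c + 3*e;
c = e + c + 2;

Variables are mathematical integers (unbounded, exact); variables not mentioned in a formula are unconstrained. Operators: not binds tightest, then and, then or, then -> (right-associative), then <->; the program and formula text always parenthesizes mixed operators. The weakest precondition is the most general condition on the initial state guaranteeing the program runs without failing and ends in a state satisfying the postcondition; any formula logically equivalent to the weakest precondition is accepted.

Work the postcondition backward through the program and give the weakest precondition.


Working backward. After the program, the postcondition (e + 7 < e + 1 and c != 2) or 3*c - 3 >= e + 7 must hold; in canonical form it is 3*c >= e + 10.
Before c := e + c + 2: 3*c + 2*e >= 4
Before c := 2*c + 3*e: 6*c + 11*e >= 4
Before skip: 6*c + 11*e >= 4
Answer: WP = 6*c + 11*e >= 4


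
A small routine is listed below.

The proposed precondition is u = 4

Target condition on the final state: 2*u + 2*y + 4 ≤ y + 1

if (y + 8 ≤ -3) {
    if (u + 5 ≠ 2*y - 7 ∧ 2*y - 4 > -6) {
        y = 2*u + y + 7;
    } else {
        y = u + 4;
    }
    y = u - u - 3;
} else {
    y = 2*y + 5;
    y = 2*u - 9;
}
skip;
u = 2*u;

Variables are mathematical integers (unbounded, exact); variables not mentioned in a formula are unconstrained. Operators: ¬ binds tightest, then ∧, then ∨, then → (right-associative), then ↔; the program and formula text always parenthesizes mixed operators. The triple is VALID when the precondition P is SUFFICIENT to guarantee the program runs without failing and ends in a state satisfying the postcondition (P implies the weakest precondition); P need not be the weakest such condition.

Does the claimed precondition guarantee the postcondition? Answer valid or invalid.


Working backward. After the program, the postcondition 2*u + 2*y + 4 ≤ y + 1 must hold; in canonical form it is 2*u + y ≤ -3.
Before u := 2*u: 4*u + y ≤ -3
Before skip: 4*u + y ≤ -3
Then branch requires ((u ≠ 2*y - 12 ∧ 2*y > -2) → 4*u ≤ 0) ∧ ((¬(u ≠ 2*y - 12 ∧ 2*y > -2)) → 4*u ≤ 0); else branch requires 6*u ≤ 6.
Before the if: (y ≤ -11 → (((u ≠ 2*y - 12 ∧ 2*y > -2) → 4*u ≤ 0) ∧ ((¬(u ≠ 2*y - 12 ∧ 2*y > -2)) → 4*u ≤ 0))) ∧ ((¬(y ≤ -11)) → 6*u ≤ 6)
The weakest precondition is (y ≤ -11 → (((u ≠ 2*y - 12 ∧ 2*y > -2) → 4*u ≤ 0) ∧ ((¬(u ≠ 2*y - 12 ∧ 2*y > -2)) → 4*u ≤ 0))) ∧ ((¬(y ≤ -11)) → 6*u ≤ 6).
Check whether u = 4 implies it.
Countermodel: at the initial state u = 4, y = 0, the precondition holds but the weakest precondition fails.
Answer: invalid


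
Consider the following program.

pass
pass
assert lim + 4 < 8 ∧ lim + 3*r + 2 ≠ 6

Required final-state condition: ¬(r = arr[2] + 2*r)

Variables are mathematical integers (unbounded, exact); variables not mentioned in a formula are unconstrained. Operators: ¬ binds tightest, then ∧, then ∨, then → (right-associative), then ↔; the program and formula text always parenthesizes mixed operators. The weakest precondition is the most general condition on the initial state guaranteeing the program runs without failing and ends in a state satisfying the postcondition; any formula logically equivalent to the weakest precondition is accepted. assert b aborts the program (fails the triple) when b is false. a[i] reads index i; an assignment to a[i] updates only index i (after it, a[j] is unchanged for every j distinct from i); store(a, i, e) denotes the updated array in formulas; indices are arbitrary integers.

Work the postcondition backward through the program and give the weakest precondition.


Working backward. After the program, the postcondition ¬(r = arr[2] + 2*r) must hold; in canonical form it is ¬(arr[2] + r = 0).
Before assert lim + 4 < 8 ∧ lim + 3*r + 2 ≠ 6: lim < 4 ∧ lim + 3*r ≠ 4 ∧ (¬(arr[2] + r = 0))
Before skip: lim < 4 ∧ lim + 3*r ≠ 4 ∧ (¬(arr[2] + r = 0))
Before skip: lim < 4 ∧ lim + 3*r ≠ 4 ∧ (¬(arr[2] + r = 0))
Answer: WP = lim < 4 ∧ lim + 3*r ≠ 4 ∧ (¬(arr[2] + r = 0))


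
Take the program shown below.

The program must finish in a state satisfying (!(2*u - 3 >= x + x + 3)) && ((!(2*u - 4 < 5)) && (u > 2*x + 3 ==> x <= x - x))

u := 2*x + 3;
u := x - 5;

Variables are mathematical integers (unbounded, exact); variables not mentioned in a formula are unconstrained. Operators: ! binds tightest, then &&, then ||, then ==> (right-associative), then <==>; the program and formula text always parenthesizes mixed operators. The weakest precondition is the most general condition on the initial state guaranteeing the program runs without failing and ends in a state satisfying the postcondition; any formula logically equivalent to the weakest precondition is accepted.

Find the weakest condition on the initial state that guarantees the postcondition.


Working backward. After the program, the postcondition (!(2*u - 3 >= x + x + 3)) && ((!(2*u - 4 < 5)) && (u > 2*x + 3 ==> x <= x - x)) must hold; in canonical form it is (!(2*u >= 2*x + 6)) && (!(2*u < 9)) && (u > 2*x + 3 ==> x <= 0).
Before u := x - 5: (!(2*x < 19)) && (x < -8 ==> x <= 0)
Before u := 2*x + 3: (!(2*x < 19)) && (x < -8 ==> x <= 0)
Answer: WP = (!(2*x < 19)) && (x < -8 ==> x <= 0)


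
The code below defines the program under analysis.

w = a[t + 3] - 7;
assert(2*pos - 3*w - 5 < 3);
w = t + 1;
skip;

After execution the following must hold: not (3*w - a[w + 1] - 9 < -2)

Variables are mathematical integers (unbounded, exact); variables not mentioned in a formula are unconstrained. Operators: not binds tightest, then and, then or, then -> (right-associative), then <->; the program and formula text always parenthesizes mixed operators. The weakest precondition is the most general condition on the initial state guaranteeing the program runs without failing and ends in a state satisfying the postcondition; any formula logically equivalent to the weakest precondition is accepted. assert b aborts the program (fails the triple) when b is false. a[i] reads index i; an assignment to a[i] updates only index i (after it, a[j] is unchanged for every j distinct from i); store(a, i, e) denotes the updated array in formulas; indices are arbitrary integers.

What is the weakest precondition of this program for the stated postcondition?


Working backward. After the program, the postcondition not (3*w - a[w + 1] - 9 < -2) must hold; in canonical form it is not (3*w < a[w + 1] + 7).
Before skip: not (3*w < a[w + 1] + 7)
Before w := t + 1: not (3*t < a[t + 2] + 4)
Before assert 2*pos - 3*w - 5 < 3: 2*pos < 3*w + 8 and (not (3*t < a[t + 2] + 4))
Before w := a[t + 3] - 7: 2*pos < 3*a[t + 3] - 13 and (not (3*t < a[t + 2] + 4))
Answer: WP = 2*pos < 3*a[t + 3] - 13 and (not (3*t < a[t + 2] + 4))


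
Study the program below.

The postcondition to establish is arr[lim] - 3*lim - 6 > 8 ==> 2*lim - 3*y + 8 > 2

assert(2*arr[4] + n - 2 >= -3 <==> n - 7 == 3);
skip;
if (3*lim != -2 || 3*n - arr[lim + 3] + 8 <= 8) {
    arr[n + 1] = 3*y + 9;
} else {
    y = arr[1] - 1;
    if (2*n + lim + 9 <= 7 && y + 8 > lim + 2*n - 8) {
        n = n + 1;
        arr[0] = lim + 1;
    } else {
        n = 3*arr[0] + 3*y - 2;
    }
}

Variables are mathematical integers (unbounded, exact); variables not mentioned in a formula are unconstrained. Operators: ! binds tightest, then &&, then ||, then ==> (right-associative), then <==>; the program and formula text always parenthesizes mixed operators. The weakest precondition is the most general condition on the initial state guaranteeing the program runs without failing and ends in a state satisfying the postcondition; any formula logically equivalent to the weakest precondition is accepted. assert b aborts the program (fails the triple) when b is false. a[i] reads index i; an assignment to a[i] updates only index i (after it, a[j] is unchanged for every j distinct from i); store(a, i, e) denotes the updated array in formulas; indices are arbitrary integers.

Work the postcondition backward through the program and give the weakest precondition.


Working backward. After the program, the postcondition arr[lim] - 3*lim - 6 > 8 ==> 2*lim - 3*y + 8 > 2 must hold; in canonical form it is arr[lim] > 3*lim + 14 ==> 2*lim > 3*y - 6.
Then branch requires store(arr, n + 1, 3*y + 9)[lim] > 3*lim + 14 ==> 2*lim > 3*y - 6; else branch requires ((lim + 2*n <= -2 && arr[1] > lim + 2*n - 15) ==> (store(arr, 0, lim + 1)[lim] > 3*lim + 14 ==> 2*lim > 3*arr[1] - 9)) && ((!(lim + 2*n <= -2 && arr[1] > lim + 2*n - 15)) ==> (arr[lim] > 3*lim + 14 ==> 2*lim > 3*arr[1] - 9)).
Before the if: ((3*lim != -2 || 3*n <= arr[lim + 3]) ==> (store(arr, n + 1, 3*y + 9)[lim] > 3*lim + 14 ==> 2*lim > 3*y - 6)) && ((!(3*lim != -2 || 3*n <= arr[lim + 3])) ==> (((lim + 2*n <= -2 && arr[1] > lim + 2*n - 15) ==> (store(arr, 0, lim + 1)[lim] > 3*lim + 14 ==> 2*lim > 3*arr[1] - 9)) && ((!(lim + 2*n <= -2 && arr[1] > lim + 2*n - 15)) ==> (arr[lim] > 3*lim + 14 ==> 2*lim > 3*arr[1] - 9))))
Before skip: ((3*lim != -2 || 3*n <= arr[lim + 3]) ==> (store(arr, n + 1, 3*y + 9)[lim] > 3*lim + 14 ==> 2*lim > 3*y - 6)) && ((!(3*lim != -2 || 3*n <= arr[lim + 3])) ==> (((lim + 2*n <= -2 && arr[1] > lim + 2*n - 15) ==> (store(arr, 0, lim + 1)[lim] > 3*lim + 14 ==> 2*lim > 3*arr[1] - 9)) && ((!(lim + 2*n <= -2 && arr[1] > lim + 2*n - 15)) ==> (arr[lim] > 3*lim + 14 ==> 2*lim > 3*arr[1] - 9))))
Before assert 2*arr[4] + n - 2 >= -3 <==> n - 7 == 3: (2*arr[4] + n >= -1 <==> n == 10) && ((3*lim != -2 || 3*n <= arr[lim + 3]) ==> (store(arr, n + 1, 3*y + 9)[lim] > 3*lim + 14 ==> 2*lim > 3*y - 6)) && ((!(3*lim != -2 || 3*n <= arr[lim + 3])) ==> (((lim + 2*n <= -2 && arr[1] > lim + 2*n - 15) ==> (store(arr, 0, lim + 1)[lim] > 3*lim + 14 ==> 2*lim > 3*arr[1] - 9)) && ((!(lim + 2*n <= -2 && arr[1] > lim + 2*n - 15)) ==> (arr[lim] > 3*lim + 14 ==> 2*lim > 3*arr[1] - 9))))
Answer: WP = (2*arr[4] + n >= -1 <==> n == 10) && ((3*lim != -2 || 3*n <= arr[lim + 3]) ==> (store(arr, n + 1, 3*y + 9)[lim] > 3*lim + 14 ==> 2*lim > 3*y - 6)) && ((!(3*lim != -2 || 3*n <= arr[lim + 3])) ==> (((lim + 2*n <= -2 && arr[1] > lim + 2*n - 15) ==> (store(arr, 0, lim + 1)[lim] > 3*lim + 14 ==> 2*lim > 3*arr[1] - 9)) && ((!(lim + 2*n <= -2 && arr[1] > lim + 2*n - 15)) ==> (arr[lim] > 3*lim + 14 ==> 2*lim > 3*arr[1] - 9))))


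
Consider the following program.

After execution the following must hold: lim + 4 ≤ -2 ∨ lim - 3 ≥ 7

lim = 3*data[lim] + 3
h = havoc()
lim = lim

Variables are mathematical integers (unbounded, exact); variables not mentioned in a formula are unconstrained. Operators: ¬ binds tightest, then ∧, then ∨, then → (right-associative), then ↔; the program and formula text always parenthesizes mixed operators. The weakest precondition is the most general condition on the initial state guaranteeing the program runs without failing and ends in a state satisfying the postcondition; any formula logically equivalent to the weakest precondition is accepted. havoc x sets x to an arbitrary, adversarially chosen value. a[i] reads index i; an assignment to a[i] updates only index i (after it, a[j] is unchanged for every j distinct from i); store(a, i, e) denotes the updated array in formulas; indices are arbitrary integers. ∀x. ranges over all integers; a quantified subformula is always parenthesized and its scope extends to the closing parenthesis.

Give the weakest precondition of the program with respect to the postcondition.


Working backward. After the program, the postcondition lim + 4 ≤ -2 ∨ lim - 3 ≥ 7 must hold; in canonical form it is lim ≤ -6 ∨ lim ≥ 10.
Before lim := lim: lim ≤ -6 ∨ lim ≥ 10
Before havoc h: lim ≤ -6 ∨ lim ≥ 10
Before lim := 3*data[lim] + 3: 3*data[lim] ≤ -9 ∨ 3*data[lim] ≥ 7
Answer: WP = 3*data[lim] ≤ -9 ∨ 3*data[lim] ≥ 7


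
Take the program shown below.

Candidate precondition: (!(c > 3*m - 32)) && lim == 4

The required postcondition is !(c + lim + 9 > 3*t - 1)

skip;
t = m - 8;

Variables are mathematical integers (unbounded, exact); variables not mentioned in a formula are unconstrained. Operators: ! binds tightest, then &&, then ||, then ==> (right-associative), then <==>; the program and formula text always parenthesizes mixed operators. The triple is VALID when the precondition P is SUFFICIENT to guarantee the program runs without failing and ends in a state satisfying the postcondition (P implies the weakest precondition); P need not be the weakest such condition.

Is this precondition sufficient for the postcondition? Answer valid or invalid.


Working backward. After the program, the postcondition !(c + lim + 9 > 3*t - 1) must hold; in canonical form it is !(c + lim > 3*t - 10).
Before t := m - 8: !(c + lim > 3*m - 34)
Before skip: !(c + lim > 3*m - 34)
The weakest precondition is !(c + lim > 3*m - 34).
Check whether (!(c > 3*m - 32)) && lim == 4 implies it.
Countermodel: at the initial state c = 1, lim = 4, m = 11, the precondition holds but the weakest precondition fails.
Answer: invalid


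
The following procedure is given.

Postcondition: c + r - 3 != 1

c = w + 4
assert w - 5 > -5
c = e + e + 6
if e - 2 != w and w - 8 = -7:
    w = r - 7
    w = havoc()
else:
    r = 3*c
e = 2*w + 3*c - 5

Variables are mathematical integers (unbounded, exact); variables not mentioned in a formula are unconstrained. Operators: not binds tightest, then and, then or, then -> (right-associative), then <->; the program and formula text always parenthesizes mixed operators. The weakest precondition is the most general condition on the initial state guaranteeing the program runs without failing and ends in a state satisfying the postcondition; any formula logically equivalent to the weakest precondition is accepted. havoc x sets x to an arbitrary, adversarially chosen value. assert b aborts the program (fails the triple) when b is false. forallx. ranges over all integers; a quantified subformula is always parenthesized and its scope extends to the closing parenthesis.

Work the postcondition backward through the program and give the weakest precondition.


Working backward. After the program, the postcondition c + r - 3 != 1 must hold; in canonical form it is c + r != 4.
Before e := 2*w + 3*c - 5: c + r != 4
Then branch requires c + r != 4; else branch requires 4*c != 4.
Before the if: ((e != w + 2 and w = 1) -> c + r != 4) and ((not (e != w + 2 and w = 1)) -> 4*c != 4)
Before c := e + e + 6: ((e != w + 2 and w = 1) -> 2*e + r != -2) and ((not (e != w + 2 and w = 1)) -> 8*e != -20)
Before assert w - 5 > -5: w > 0 and ((e != w + 2 and w = 1) -> 2*e + r != -2) and ((not (e != w + 2 and w = 1)) -> 8*e != -20)
Before c := w + 4: w > 0 and ((e != w + 2 and w = 1) -> 2*e + r != -2) and ((not (e != w + 2 and w = 1)) -> 8*e != -20)
Answer: WP = w > 0 and ((e != w + 2 and w = 1) -> 2*e + r != -2) and ((not (e != w + 2 and w = 1)) -> 8*e != -20)
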